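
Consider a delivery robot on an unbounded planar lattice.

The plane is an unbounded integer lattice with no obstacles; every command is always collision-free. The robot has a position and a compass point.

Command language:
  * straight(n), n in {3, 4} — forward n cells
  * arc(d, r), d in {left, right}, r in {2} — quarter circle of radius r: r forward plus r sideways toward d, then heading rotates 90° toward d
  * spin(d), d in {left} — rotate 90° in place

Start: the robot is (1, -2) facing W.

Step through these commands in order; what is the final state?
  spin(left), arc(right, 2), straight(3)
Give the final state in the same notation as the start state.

from: (1, -2) facing W
t=1 spin(left) ⇒ (1, -2) facing S
t=2 arc(right, 2) ⇒ (-1, -4) facing W
t=3 straight(3) ⇒ (-4, -4) facing W

(-4, -4) facing W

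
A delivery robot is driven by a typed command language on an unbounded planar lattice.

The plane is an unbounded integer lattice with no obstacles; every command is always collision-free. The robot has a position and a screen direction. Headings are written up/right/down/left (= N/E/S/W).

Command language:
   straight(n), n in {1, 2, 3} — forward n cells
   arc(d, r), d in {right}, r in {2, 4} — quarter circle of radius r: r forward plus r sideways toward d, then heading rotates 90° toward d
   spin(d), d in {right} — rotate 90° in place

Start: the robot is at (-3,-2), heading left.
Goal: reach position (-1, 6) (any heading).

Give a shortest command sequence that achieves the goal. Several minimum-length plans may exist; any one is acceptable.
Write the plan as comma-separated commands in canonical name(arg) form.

arc(right, 2), straight(2), arc(right, 4)

begin: at (-3,-2), heading left
t=1 arc(right, 2) ⇒ at (-5,0), heading up
t=2 straight(2) ⇒ at (-5,2), heading up
t=3 arc(right, 4) ⇒ at (-1,6), heading right
shorter routes all fall short; 3 is best.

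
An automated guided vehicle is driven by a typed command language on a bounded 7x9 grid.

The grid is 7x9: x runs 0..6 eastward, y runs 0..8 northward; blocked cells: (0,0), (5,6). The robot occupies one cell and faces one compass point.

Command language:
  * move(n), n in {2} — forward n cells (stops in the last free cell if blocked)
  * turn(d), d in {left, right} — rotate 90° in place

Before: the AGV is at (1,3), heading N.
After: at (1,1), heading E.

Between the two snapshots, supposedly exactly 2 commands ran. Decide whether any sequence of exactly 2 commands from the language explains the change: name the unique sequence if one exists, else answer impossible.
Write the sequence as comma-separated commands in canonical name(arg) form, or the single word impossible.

impossible

no 2-step route produces this change.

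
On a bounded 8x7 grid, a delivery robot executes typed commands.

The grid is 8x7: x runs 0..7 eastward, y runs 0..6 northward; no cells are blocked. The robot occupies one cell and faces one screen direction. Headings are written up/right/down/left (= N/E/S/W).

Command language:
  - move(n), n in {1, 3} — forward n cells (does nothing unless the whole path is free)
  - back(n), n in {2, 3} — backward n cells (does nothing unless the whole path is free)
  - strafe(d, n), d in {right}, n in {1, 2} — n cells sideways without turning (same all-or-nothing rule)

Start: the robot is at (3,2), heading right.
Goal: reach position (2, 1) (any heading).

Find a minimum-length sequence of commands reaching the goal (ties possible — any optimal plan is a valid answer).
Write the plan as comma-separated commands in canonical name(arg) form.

t0: at (3,2), heading right
step 1 (move(1)): at (4,2), heading right
step 2 (strafe(right, 1)): at (4,1), heading right
step 3 (back(2)): at (2,1), heading right
shorter routes all fall short; 3 is best.

move(1), strafe(right, 1), back(2)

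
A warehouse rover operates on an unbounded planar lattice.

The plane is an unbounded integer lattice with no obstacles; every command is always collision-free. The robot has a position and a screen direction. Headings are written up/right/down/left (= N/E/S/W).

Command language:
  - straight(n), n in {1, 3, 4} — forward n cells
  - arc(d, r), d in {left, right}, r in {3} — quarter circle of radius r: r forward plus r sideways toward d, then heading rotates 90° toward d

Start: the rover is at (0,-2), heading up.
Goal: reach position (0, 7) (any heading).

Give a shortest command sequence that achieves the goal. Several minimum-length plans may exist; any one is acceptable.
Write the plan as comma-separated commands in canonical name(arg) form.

straight(1), straight(4), straight(4)

t0: at (0,-2), heading up
[1] after straight(1): at (0,-1), heading up
[2] after straight(4): at (0,3), heading up
[3] after straight(4): at (0,7), heading up
minimal: 3 command(s), checked below 3.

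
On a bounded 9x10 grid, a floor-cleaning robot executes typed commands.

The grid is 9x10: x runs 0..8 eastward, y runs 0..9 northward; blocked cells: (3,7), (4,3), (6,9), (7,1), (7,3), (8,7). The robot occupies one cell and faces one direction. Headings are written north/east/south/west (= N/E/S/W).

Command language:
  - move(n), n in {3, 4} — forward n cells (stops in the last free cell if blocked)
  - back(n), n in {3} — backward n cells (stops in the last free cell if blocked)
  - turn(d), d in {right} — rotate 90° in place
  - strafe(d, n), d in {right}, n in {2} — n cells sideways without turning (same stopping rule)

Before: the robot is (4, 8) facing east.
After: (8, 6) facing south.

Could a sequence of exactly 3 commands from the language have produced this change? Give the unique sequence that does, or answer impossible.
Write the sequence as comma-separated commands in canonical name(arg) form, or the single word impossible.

key: cell and facing (now S) both changed — the 3 commands mix motion and turning
start: (4, 8) facing east
step 1 (strafe(right, 2)): (4, 6) facing east
step 2 (move(4)): (8, 6) facing east
step 3 (turn(right)): (8, 6) facing south
all 125 alternatives checked — unique.

strafe(right, 2), move(4), turn(right)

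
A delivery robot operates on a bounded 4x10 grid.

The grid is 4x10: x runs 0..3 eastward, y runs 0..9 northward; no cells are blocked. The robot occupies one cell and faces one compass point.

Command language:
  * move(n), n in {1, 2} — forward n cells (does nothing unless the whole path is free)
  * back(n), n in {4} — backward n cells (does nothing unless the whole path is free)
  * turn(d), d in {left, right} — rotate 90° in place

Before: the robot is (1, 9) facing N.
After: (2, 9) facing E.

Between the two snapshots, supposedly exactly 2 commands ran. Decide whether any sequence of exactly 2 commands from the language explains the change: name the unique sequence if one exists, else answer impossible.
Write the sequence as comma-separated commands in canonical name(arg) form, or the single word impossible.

key: order matters: swapping turn(right) and move(1) lands elsewhere
start: (1, 9) facing N
[1] after turn(right): (1, 9) facing E
[2] after move(1): (2, 9) facing E
uniquely the one of 25 2-step routes that fits.

turn(right), move(1)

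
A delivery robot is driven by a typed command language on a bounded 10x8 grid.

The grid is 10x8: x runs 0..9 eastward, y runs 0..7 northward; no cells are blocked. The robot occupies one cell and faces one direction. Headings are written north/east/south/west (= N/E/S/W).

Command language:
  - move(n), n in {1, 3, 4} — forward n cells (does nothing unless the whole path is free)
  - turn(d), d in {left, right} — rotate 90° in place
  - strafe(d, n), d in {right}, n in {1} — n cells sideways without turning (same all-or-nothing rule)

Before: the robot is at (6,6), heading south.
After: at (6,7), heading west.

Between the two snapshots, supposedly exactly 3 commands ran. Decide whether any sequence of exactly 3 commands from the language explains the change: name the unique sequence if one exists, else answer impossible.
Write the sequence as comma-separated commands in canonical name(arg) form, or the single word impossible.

turn(right), strafe(right, 1), strafe(right, 1)

key: order matters: swapping turn(right) and strafe(right, 1) lands elsewhere
initial: at (6,6), heading south
[1] after turn(right): at (6,6), heading west
[2] after strafe(right, 1): at (6,7), heading west
[3] after strafe(right, 1): at (6,7), heading west
uniquely the one of 216 3-step routes that fits.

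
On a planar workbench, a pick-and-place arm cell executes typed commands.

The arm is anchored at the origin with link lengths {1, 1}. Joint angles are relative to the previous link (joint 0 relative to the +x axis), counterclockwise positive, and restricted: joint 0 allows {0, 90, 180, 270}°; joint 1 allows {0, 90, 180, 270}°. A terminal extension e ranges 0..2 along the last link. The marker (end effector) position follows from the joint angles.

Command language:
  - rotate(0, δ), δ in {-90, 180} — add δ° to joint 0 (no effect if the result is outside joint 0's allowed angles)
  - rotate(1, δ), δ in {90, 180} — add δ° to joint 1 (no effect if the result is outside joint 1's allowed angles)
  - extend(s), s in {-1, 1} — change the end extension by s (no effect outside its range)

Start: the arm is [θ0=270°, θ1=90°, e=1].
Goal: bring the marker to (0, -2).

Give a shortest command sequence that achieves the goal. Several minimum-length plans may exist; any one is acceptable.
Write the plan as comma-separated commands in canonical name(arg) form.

rotate(0, 180), extend(1), rotate(1, 90)

from: [θ0=270°, θ1=90°, e=1]
t=1 rotate(0, 180) ⇒ [θ0=90°, θ1=90°, e=1]
t=2 extend(1) ⇒ [θ0=90°, θ1=90°, e=2]
t=3 rotate(1, 90) ⇒ [θ0=90°, θ1=180°, e=2]
nothing shorter than 3 reaches the goal.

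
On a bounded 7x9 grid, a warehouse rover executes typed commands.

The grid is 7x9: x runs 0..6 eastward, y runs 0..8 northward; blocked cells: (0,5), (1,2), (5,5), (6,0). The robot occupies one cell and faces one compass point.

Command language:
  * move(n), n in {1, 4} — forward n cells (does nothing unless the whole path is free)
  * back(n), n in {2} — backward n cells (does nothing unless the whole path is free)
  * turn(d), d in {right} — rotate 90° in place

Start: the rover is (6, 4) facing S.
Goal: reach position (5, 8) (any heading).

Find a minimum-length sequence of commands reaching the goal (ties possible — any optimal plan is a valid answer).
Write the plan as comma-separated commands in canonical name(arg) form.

back(2), back(2), turn(right), move(1)

from: (6, 4) facing S
step 1 (back(2)): (6, 6) facing S
step 2 (back(2)): (6, 8) facing S
step 3 (turn(right)): (6, 8) facing W
step 4 (move(1)): (5, 8) facing W
nothing shorter than 4 reaches the goal.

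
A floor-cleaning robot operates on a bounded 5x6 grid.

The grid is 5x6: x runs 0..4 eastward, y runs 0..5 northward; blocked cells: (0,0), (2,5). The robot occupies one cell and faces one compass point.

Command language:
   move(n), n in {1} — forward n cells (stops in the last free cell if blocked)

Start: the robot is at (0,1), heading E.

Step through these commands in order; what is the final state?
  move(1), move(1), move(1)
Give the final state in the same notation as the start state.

at (3,1), heading E

from: at (0,1), heading E
t=1 move(1) ⇒ at (1,1), heading E
t=2 move(1) ⇒ at (2,1), heading E
t=3 move(1) ⇒ at (3,1), heading E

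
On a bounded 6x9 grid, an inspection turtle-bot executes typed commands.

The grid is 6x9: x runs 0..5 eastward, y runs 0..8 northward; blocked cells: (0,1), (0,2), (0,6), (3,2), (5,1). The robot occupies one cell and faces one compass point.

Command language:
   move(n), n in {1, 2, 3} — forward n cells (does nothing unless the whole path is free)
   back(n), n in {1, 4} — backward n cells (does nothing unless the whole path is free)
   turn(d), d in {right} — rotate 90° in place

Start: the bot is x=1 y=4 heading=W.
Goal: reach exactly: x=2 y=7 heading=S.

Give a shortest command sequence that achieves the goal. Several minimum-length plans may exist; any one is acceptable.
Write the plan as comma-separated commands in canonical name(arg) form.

turn(right), move(3), turn(right), move(1), turn(right)

t0: x=1 y=4 heading=W
t=1 turn(right) ⇒ x=1 y=4 heading=N
t=2 move(3) ⇒ x=1 y=7 heading=N
t=3 turn(right) ⇒ x=1 y=7 heading=E
t=4 move(1) ⇒ x=2 y=7 heading=E
t=5 turn(right) ⇒ x=2 y=7 heading=S
nothing shorter than 5 reaches the goal.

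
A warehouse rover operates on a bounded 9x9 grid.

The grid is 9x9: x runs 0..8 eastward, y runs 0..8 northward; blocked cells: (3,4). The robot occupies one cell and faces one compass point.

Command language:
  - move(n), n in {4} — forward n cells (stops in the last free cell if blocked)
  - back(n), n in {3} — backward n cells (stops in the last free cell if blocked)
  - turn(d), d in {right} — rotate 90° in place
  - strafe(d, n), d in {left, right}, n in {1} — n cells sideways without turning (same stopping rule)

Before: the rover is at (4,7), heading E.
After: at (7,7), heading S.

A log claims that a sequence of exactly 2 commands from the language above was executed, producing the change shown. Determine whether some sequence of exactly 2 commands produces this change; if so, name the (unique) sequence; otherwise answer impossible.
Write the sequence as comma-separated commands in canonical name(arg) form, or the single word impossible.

impossible

no 2-step route produces this change.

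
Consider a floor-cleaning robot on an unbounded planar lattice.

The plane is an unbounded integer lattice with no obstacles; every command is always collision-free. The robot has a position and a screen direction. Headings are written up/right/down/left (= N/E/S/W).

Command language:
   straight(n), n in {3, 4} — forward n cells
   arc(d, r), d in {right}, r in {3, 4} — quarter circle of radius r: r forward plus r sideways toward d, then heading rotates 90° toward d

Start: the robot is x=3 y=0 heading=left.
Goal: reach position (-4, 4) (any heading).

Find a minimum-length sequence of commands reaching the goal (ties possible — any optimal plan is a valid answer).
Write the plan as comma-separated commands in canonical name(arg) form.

from: x=3 y=0 heading=left
step 1 (straight(3)): x=0 y=0 heading=left
step 2 (arc(right, 4)): x=-4 y=4 heading=up
minimal: 2 command(s), checked below 2.

straight(3), arc(right, 4)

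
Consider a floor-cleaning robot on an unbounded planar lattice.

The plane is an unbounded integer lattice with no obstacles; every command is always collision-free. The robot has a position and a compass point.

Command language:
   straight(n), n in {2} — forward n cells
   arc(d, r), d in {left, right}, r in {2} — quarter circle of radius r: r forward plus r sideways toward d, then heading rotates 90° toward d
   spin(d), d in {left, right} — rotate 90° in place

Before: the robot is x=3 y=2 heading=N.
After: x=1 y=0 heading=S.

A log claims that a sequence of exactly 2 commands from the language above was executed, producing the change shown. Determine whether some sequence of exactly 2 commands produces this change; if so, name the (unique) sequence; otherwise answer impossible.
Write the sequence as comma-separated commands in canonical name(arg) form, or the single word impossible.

spin(left), arc(left, 2)

key: order matters: swapping spin(left) and arc(left, 2) lands elsewhere
begin: x=3 y=2 heading=N
1. spin(left) → x=3 y=2 heading=W
2. arc(left, 2) → x=1 y=0 heading=S
all 25 alternatives checked — unique.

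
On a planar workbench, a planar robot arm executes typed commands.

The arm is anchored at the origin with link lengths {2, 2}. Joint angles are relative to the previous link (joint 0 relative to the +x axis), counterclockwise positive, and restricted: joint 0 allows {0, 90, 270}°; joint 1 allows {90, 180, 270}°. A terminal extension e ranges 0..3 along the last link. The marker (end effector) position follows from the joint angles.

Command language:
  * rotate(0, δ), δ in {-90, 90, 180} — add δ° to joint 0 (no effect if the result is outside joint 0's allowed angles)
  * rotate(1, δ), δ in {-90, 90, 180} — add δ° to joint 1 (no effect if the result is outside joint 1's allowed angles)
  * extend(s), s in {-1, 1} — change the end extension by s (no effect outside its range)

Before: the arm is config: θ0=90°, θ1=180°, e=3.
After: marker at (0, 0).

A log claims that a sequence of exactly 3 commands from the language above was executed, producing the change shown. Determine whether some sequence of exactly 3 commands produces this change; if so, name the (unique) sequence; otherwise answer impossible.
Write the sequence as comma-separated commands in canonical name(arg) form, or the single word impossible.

from: config: θ0=90°, θ1=180°, e=3
1. extend(-1) → config: θ0=90°, θ1=180°, e=2
2. extend(-1) → config: θ0=90°, θ1=180°, e=1
3. extend(-1) → config: θ0=90°, θ1=180°, e=0
no other 3-command option fits: unique.

extend(-1), extend(-1), extend(-1)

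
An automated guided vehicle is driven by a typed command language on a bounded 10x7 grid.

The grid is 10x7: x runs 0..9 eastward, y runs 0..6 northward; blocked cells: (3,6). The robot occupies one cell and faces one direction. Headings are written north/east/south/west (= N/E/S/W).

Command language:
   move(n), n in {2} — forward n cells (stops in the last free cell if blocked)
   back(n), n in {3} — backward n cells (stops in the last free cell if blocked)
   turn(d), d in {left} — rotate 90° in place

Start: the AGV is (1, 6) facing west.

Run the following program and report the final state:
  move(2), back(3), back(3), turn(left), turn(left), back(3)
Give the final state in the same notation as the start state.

(0, 6) facing east

from: (1, 6) facing west
t=1 move(2) ⇒ (0, 6) facing west
t=2 back(3) ⇒ (2, 6) facing west
t=3 back(3) ⇒ (2, 6) facing west
t=4 turn(left) ⇒ (2, 6) facing south
t=5 turn(left) ⇒ (2, 6) facing east
t=6 back(3) ⇒ (0, 6) facing east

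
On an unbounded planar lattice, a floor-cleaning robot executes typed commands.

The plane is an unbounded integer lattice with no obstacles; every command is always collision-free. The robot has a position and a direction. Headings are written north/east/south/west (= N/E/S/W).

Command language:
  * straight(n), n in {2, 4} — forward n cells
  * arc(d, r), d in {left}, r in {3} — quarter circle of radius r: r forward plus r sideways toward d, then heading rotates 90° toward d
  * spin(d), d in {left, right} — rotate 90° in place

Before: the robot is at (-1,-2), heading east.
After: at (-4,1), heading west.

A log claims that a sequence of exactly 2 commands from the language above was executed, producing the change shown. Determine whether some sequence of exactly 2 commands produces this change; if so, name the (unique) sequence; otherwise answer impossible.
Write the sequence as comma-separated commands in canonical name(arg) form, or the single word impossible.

spin(left), arc(left, 3)

key: running arc(left, 3) before spin(left) would end elsewhere — order is forced
start: at (-1,-2), heading east
[1] after spin(left): at (-1,-2), heading north
[2] after arc(left, 3): at (-4,1), heading west
no rival 2-sequence matches.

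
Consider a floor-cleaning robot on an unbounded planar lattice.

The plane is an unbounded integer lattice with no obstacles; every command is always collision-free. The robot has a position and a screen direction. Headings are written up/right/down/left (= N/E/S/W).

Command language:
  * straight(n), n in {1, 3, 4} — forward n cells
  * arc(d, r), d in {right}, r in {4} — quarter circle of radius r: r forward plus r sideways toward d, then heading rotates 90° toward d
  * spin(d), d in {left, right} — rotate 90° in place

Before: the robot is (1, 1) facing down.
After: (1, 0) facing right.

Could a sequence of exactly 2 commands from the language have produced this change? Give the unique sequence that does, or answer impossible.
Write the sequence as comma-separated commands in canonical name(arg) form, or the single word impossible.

key: running spin(left) before straight(1) would end elsewhere — order is forced
start: (1, 1) facing down
1. straight(1) → (1, 0) facing down
2. spin(left) → (1, 0) facing right
all 36 alternatives checked — unique.

straight(1), spin(left)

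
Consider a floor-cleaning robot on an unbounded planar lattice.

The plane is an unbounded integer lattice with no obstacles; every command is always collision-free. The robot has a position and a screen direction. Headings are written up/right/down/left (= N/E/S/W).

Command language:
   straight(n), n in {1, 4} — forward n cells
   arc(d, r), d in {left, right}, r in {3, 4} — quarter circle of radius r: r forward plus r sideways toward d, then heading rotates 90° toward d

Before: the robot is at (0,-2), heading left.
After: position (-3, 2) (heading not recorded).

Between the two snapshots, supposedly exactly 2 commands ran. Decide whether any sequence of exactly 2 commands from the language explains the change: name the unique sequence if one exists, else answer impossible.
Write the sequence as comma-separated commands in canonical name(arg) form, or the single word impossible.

arc(right, 3), straight(1)

key: order matters: swapping arc(right, 3) and straight(1) lands elsewhere
begin: at (0,-2), heading left
[1] after arc(right, 3): at (-3,1), heading up
[2] after straight(1): at (-3,2), heading up
uniquely the one of 36 2-step routes that fits.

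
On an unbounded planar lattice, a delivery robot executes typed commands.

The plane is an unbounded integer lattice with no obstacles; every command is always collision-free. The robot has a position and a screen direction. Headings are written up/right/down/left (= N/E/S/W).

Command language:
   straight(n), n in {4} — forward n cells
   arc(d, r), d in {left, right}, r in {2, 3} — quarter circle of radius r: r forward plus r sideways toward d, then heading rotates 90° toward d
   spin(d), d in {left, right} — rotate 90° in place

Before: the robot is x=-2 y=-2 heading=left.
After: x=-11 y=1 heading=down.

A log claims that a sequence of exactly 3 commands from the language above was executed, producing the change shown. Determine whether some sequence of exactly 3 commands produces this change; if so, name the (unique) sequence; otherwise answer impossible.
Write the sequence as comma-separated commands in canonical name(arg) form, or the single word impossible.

key: order matters: swapping arc(right, 3) and arc(left, 3) lands elsewhere
from: x=-2 y=-2 heading=left
1. arc(right, 3) → x=-5 y=1 heading=up
2. arc(left, 3) → x=-8 y=4 heading=left
3. arc(left, 3) → x=-11 y=1 heading=down
all 343 alternatives checked — unique.

arc(right, 3), arc(left, 3), arc(left, 3)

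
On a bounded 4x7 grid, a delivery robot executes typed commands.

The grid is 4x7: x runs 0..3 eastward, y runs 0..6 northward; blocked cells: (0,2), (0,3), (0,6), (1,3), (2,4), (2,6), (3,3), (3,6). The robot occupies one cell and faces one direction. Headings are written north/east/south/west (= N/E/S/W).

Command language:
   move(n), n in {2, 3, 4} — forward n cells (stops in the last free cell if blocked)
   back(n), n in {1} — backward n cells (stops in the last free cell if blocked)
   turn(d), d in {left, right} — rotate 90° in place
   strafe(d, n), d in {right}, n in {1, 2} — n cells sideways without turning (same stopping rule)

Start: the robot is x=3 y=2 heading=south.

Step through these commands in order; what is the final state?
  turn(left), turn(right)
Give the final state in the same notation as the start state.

initial: x=3 y=2 heading=south
1. turn(left) → x=3 y=2 heading=east
2. turn(right) → x=3 y=2 heading=south

x=3 y=2 heading=south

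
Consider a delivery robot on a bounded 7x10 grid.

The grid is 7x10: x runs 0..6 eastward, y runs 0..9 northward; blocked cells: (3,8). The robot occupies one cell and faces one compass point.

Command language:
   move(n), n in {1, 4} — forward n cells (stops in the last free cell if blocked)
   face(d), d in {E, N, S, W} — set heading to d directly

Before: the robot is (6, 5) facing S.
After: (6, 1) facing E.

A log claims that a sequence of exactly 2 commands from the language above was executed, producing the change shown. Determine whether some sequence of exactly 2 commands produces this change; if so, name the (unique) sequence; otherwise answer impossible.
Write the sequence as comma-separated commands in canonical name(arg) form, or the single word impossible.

move(4), face(E)

key: cell and facing (now E) both changed — the 2 commands mix motion and turning
t0: (6, 5) facing S
1. move(4) → (6, 1) facing S
2. face(E) → (6, 1) facing E
no other 2-command option fits: unique.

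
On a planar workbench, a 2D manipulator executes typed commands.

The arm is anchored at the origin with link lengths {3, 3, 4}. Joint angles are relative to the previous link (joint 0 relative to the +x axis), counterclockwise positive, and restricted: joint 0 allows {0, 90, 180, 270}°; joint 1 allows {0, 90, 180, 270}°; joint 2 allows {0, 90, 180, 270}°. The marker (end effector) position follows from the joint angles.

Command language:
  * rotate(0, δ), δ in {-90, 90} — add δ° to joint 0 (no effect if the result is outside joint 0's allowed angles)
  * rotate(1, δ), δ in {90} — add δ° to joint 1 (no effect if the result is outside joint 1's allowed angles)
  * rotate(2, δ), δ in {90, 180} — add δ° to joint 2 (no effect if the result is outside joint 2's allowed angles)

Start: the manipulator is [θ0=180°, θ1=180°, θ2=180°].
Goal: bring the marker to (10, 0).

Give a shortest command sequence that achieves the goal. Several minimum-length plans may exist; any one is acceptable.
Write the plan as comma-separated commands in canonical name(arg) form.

start: [θ0=180°, θ1=180°, θ2=180°]
1. rotate(0, 90) → [θ0=270°, θ1=180°, θ2=180°]
2. rotate(0, 90) → [θ0=0°, θ1=180°, θ2=180°]
3. rotate(2, 180) → [θ0=0°, θ1=180°, θ2=0°]
4. rotate(1, 90) → [θ0=0°, θ1=270°, θ2=0°]
5. rotate(1, 90) → [θ0=0°, θ1=0°, θ2=0°]
nothing shorter than 5 reaches the goal.

rotate(0, 90), rotate(0, 90), rotate(2, 180), rotate(1, 90), rotate(1, 90)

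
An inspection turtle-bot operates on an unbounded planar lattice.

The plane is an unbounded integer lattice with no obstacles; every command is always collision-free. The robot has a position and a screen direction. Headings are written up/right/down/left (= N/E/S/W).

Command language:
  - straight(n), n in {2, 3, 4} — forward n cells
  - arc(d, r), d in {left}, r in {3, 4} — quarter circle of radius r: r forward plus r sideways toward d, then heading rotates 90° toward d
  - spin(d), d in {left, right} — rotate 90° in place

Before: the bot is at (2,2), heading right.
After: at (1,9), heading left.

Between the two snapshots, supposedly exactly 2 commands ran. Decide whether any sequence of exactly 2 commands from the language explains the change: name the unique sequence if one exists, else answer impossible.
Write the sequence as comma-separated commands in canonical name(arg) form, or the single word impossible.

arc(left, 3), arc(left, 4)

key: running arc(left, 4) before arc(left, 3) would end elsewhere — order is forced
t0: at (2,2), heading right
1. arc(left, 3) → at (5,5), heading up
2. arc(left, 4) → at (1,9), heading left
no rival 2-sequence matches.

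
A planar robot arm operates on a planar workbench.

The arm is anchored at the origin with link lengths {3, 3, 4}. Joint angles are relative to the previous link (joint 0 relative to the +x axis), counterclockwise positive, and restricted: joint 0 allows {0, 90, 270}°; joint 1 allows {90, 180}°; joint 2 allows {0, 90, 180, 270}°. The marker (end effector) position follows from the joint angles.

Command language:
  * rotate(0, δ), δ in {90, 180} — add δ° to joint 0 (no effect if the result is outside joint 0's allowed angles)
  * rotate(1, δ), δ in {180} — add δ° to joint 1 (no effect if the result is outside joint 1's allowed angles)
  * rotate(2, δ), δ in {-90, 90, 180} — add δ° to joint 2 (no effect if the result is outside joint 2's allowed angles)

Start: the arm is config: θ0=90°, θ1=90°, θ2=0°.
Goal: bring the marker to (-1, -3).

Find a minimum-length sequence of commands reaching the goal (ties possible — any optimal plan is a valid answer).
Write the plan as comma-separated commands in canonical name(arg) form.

rotate(0, 180), rotate(2, 180)

t0: config: θ0=90°, θ1=90°, θ2=0°
[1] after rotate(0, 180): config: θ0=270°, θ1=90°, θ2=0°
[2] after rotate(2, 180): config: θ0=270°, θ1=90°, θ2=180°
shorter routes all fall short; 2 is best.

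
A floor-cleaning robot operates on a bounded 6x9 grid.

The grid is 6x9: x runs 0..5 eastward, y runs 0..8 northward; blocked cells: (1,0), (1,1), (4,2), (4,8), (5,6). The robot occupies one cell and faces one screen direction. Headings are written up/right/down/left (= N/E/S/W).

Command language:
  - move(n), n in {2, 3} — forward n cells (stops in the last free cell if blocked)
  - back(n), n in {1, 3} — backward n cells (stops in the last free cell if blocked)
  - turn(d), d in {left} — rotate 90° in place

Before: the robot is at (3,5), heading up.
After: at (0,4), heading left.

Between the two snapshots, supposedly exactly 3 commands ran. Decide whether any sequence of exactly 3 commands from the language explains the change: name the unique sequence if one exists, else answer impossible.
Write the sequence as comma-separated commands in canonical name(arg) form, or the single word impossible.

key: running move(3) before back(1) would end elsewhere — order is forced
t0: at (3,5), heading up
1. back(1) → at (3,4), heading up
2. turn(left) → at (3,4), heading left
3. move(3) → at (0,4), heading left
no rival 3-sequence matches.

back(1), turn(left), move(3)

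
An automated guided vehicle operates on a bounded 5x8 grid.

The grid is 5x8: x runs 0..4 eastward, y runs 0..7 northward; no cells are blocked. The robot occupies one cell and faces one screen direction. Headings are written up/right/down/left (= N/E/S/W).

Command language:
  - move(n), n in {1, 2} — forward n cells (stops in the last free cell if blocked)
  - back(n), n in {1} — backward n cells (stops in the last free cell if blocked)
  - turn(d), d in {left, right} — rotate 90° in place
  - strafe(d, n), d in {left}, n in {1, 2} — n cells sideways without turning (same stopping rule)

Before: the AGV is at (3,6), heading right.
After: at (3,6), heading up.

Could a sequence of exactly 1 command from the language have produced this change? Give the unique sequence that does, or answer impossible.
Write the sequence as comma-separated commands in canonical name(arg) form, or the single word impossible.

turn(left)

key: (3,6) unchanged — the single command moves nothing
begin: at (3,6), heading right
step 1 (turn(left)): at (3,6), heading up
uniquely the one of 7 1-step routes that fits.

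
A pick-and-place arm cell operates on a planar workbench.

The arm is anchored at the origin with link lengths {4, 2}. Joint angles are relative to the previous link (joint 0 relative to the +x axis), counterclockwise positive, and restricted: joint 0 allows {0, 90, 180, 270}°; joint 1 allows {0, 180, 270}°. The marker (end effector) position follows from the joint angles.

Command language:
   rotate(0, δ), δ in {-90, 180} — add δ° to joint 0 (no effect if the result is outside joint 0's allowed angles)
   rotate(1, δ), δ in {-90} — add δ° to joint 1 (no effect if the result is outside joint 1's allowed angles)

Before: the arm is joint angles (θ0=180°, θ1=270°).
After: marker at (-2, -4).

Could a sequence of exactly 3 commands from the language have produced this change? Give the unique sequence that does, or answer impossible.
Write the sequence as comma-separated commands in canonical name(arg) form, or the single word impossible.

initial: joint angles (θ0=180°, θ1=270°)
step 1 (rotate(0, -90)): joint angles (θ0=90°, θ1=270°)
step 2 (rotate(0, -90)): joint angles (θ0=0°, θ1=270°)
step 3 (rotate(0, -90)): joint angles (θ0=270°, θ1=270°)
no rival 3-sequence matches.

rotate(0, -90), rotate(0, -90), rotate(0, -90)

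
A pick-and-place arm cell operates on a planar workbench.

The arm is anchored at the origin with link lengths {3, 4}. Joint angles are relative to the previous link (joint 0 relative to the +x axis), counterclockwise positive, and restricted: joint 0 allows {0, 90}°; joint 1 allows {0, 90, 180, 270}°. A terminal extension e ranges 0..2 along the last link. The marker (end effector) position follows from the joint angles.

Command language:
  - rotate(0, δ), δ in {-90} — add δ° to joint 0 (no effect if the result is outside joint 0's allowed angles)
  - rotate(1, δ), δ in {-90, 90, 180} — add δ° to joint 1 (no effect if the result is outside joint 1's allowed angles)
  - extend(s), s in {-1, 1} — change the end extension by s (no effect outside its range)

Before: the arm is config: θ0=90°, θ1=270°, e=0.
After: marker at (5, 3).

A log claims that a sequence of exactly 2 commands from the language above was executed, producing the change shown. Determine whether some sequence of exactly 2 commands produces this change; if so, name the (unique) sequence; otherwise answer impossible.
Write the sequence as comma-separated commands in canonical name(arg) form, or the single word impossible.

extend(-1), extend(1)

key: running extend(1) before extend(-1) would end elsewhere — order is forced
t0: config: θ0=90°, θ1=270°, e=0
t=1 extend(-1) ⇒ config: θ0=90°, θ1=270°, e=0
t=2 extend(1) ⇒ config: θ0=90°, θ1=270°, e=1
all 36 alternatives checked — unique.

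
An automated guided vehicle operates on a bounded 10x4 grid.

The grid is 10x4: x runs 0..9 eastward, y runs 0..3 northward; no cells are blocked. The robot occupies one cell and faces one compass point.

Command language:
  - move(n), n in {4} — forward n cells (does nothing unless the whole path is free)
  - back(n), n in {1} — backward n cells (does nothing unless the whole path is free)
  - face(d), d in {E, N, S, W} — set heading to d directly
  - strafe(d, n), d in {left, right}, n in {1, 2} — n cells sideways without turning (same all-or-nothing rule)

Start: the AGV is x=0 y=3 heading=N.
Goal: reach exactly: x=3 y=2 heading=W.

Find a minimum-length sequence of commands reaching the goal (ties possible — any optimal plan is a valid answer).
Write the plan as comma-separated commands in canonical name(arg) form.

strafe(right, 2), face(W), strafe(left, 1), back(1)

start: x=0 y=3 heading=N
step 1 (strafe(right, 2)): x=2 y=3 heading=N
step 2 (face(W)): x=2 y=3 heading=W
step 3 (strafe(left, 1)): x=2 y=2 heading=W
step 4 (back(1)): x=3 y=2 heading=W
shorter routes all fall short; 4 is best.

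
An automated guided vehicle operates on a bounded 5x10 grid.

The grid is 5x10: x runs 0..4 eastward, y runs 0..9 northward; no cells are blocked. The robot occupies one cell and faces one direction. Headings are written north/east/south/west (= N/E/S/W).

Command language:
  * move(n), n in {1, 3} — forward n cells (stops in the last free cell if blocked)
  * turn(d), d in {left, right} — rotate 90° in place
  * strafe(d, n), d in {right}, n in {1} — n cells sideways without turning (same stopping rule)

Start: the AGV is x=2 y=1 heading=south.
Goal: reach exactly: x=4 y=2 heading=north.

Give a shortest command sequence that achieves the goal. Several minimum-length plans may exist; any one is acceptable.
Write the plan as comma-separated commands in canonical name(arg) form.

initial: x=2 y=1 heading=south
t=1 turn(left) ⇒ x=2 y=1 heading=east
t=2 move(3) ⇒ x=4 y=1 heading=east
t=3 turn(left) ⇒ x=4 y=1 heading=north
t=4 move(1) ⇒ x=4 y=2 heading=north
nothing shorter than 4 reaches the goal.

turn(left), move(3), turn(left), move(1)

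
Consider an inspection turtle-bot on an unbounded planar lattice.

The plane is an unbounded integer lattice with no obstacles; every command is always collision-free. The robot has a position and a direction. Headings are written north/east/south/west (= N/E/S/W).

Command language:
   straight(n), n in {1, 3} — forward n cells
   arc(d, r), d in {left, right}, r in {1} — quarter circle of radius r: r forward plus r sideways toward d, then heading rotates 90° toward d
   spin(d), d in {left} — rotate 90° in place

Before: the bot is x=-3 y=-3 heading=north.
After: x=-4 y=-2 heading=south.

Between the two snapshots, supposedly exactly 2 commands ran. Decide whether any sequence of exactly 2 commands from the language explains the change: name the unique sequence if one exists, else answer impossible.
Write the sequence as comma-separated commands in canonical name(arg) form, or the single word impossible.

arc(left, 1), spin(left)

key: order matters: swapping arc(left, 1) and spin(left) lands elsewhere
start: x=-3 y=-3 heading=north
step 1 (arc(left, 1)): x=-4 y=-2 heading=west
step 2 (spin(left)): x=-4 y=-2 heading=south
all 25 alternatives checked — unique.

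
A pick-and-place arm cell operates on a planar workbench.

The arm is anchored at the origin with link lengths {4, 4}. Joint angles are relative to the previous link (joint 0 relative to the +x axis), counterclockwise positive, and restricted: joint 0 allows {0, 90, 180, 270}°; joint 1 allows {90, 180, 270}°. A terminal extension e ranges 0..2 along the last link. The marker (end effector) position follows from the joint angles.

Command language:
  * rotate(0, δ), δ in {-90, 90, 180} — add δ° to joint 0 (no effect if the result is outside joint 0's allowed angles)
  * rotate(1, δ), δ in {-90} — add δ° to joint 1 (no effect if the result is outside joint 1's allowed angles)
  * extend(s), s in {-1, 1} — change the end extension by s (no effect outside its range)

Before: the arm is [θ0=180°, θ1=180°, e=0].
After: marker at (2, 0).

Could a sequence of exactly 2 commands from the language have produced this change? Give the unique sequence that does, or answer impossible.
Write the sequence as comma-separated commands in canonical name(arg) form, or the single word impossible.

initial: [θ0=180°, θ1=180°, e=0]
[1] after extend(1): [θ0=180°, θ1=180°, e=1]
[2] after extend(1): [θ0=180°, θ1=180°, e=2]
uniquely the one of 36 2-step routes that fits.

extend(1), extend(1)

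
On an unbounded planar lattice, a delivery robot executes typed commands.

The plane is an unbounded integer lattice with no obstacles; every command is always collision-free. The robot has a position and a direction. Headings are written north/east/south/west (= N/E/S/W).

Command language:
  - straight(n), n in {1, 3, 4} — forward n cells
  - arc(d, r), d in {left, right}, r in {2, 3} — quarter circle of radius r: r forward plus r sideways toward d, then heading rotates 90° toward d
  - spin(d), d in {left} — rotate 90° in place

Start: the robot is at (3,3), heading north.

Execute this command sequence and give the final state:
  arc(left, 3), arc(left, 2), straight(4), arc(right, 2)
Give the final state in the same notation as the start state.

at (-4,-2), heading west

from: at (3,3), heading north
t=1 arc(left, 3) ⇒ at (0,6), heading west
t=2 arc(left, 2) ⇒ at (-2,4), heading south
t=3 straight(4) ⇒ at (-2,0), heading south
t=4 arc(right, 2) ⇒ at (-4,-2), heading west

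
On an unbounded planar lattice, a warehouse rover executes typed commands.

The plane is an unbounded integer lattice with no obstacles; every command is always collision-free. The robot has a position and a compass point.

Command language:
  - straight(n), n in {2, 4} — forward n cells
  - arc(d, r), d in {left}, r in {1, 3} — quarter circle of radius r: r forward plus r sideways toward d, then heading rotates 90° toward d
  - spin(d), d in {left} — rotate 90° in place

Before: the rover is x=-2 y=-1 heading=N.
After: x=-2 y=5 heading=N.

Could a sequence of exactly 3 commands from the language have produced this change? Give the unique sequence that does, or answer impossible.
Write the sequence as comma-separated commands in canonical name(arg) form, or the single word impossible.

key: heading stays N — no command in the sequence turns
start: x=-2 y=-1 heading=N
1. straight(2) → x=-2 y=1 heading=N
2. straight(2) → x=-2 y=3 heading=N
3. straight(2) → x=-2 y=5 heading=N
no other 3-command option fits: unique.

straight(2), straight(2), straight(2)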